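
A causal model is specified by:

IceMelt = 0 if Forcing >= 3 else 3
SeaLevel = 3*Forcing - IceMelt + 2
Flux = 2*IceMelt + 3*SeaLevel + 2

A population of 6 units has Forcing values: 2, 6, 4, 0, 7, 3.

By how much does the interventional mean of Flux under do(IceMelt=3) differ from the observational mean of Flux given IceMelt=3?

24

Under do(IceMelt=3), IceMelt's equation is replaced by IceMelt=3 for every unit. Per-unit Flux: 23, 59, 41, 5, 68, 32. Mean = 38.
Conditioning on IceMelt=3 selects the 2 unit(s) with Forcing ∈ {2, 0}. Their Flux values: 23, 5. Mean = 14.
Difference = 38 − 14 = 24.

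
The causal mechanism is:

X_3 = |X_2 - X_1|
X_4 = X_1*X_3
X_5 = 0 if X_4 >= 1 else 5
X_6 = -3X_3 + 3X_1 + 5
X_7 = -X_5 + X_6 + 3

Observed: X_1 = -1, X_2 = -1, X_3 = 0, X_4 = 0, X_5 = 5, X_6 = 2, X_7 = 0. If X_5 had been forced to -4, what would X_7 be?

Under do(X_5=-4), the mechanism X_5 = 0 if X_4 >= 1 else 5 is discarded; X_5 is fixed at -4.
X_3 = |X_2 - X_1|  [with X_2=-1, X_1=-1]  = 0
X_6 = -3X_3 + 3X_1 + 5  [with X_3=0, X_1=-1]  = 2
X_7 = -X_5 + X_6 + 3  [with X_5=-4, X_6=2]  = 9

9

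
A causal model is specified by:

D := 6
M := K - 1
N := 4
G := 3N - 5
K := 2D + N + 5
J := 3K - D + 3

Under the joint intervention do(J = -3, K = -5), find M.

The joint intervention fixes J = -3, K = -5, removing each variable's own equation.
M = K - 1  [with K=-5]  = -6

-6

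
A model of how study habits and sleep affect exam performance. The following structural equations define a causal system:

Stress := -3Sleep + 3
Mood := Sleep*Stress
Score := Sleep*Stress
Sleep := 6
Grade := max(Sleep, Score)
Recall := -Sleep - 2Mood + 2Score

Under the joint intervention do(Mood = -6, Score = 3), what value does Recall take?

12

The joint intervention fixes Mood = -6, Score = 3, removing each variable's own equation.
Recall = -Sleep - 2Mood + 2Score  [with Sleep=6, Mood=-6, Score=3]  = 12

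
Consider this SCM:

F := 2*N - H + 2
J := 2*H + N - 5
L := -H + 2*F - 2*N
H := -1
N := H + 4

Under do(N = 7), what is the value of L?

do(N=7) replaces the equation N := H + 4 with the constant N = 7.
F = 2*N - H + 2  [with N=7, H=-1]  = 17
L = -H + 2*F - 2*N  [with H=-1, F=17, N=7]  = 21

21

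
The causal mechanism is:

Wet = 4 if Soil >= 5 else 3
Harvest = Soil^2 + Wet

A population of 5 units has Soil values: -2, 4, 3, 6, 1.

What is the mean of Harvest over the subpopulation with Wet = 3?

10.5

Conditioning on Wet=3 selects the 4 unit(s) with Soil ∈ {-2, 4, 3, 1}. Their Harvest values: 7, 19, 12, 4. Mean = 10.5.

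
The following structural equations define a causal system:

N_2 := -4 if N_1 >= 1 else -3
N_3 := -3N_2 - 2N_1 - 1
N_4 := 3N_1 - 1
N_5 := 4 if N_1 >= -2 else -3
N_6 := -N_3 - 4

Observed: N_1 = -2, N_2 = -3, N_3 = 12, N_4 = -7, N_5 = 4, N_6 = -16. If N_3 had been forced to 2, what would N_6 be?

The intervention breaks the incoming arrows to N_3: N_3 := -3N_2 - 2N_1 - 1 no longer applies, and N_3 = 2.
N_6 = -N_3 - 4  [with N_3=2]  = -6

-6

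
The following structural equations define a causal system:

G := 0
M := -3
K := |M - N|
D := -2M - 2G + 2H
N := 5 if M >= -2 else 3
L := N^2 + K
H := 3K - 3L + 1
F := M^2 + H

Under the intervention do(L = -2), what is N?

do(L=-2) replaces the equation L := N^2 + K with the constant L = -2.
N is not downstream of the intervention, so its value is determined by the original equations.
N = 5 if M >= -2 else 3  [with M=-3]  = 3

3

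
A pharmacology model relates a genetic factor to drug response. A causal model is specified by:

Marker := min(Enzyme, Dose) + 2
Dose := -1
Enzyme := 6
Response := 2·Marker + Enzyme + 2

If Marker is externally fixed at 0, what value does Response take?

8

The intervention breaks the incoming arrows to Marker: Marker := min(Enzyme, Dose) + 2 no longer applies, and Marker = 0.
Response = 2·Marker + Enzyme + 2  [with Marker=0, Enzyme=6]  = 8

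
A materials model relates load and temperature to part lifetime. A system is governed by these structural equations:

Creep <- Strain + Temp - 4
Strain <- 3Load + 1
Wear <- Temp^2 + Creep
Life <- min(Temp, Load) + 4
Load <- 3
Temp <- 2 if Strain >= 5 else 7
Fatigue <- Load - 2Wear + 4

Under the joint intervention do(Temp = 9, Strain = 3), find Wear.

89

Setting Temp = 9, Strain = 3 by intervention discards those variables' equations.
Creep = Strain + Temp - 4  [with Strain=3, Temp=9]  = 8
Wear = Temp^2 + Creep  [with Temp=9, Creep=8]  = 89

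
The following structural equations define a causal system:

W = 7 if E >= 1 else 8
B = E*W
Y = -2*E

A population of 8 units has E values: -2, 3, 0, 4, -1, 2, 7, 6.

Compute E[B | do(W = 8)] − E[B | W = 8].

27

The intervention sets W=8 in all 8 units regardless of E. Recomputing B per unit gives -16, 24, 0, 32, -8, 16, 56, 48; average 19.
E[B|W=8] averages over only the 3 units with W=8 (E = -2, 0, -1): B = -16, 0, -8, mean -8.
Difference = 19 − (-8) = 27.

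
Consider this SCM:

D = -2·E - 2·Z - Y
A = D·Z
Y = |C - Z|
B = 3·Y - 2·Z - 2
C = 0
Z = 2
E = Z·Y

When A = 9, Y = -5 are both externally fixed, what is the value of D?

Under do(A = 9, Y = -5), each intervened variable's structural equation is replaced by its fixed value.
E = Z·Y  [with Z=2, Y=-5]  = -10
D = -2·E - 2·Z - Y  [with E=-10, Z=2, Y=-5]  = 21

21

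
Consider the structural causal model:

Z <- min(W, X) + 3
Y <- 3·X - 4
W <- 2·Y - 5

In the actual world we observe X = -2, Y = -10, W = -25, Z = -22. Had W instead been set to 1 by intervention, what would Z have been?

The intervention breaks the incoming arrows to W: W <- 2·Y - 5 no longer applies, and W = 1.
Z = min(W, X) + 3  [with W=1, X=-2]  = 1

1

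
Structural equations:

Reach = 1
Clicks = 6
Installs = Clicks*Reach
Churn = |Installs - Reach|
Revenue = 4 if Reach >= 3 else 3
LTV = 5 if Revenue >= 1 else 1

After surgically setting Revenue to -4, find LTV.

1

The intervention breaks the incoming arrows to Revenue: Revenue = 4 if Reach >= 3 else 3 no longer applies, and Revenue = -4.
LTV = 5 if Revenue >= 1 else 1  [with Revenue=-4]  = 1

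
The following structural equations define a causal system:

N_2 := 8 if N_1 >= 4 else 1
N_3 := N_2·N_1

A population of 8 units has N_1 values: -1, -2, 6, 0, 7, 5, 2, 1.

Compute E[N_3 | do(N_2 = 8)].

18

do(N_2=8) breaks N_2's dependence on N_1. With N_2=8 fixed, N_3 across the units is -8, -16, 48, 0, 56, 40, 16, 8, mean 18.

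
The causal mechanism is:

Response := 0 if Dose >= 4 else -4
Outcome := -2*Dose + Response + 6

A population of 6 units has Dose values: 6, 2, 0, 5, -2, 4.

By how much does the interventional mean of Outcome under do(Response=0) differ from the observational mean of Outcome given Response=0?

do(Response=0) breaks Response's dependence on Dose. With Response=0 fixed, Outcome across the units is -6, 2, 6, -4, 10, -2, mean 1.
Observing Response=0 restricts to units where Response's equation naturally yields 0: Dose ∈ {6, 5, 4}. In that subpopulation Outcome = -6, -4, -2, mean -4.
Difference = 1 − (-4) = 5.

5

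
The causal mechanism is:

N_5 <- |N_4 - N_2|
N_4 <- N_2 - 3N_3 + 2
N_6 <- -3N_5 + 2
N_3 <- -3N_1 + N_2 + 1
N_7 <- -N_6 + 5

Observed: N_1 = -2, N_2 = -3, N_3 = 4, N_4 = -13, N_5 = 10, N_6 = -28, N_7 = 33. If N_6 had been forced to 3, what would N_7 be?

2

Intervening sets N_6 = 3 and removes its equation (N_6 <- -3N_5 + 2).
N_7 = -N_6 + 5  [with N_6=3]  = 2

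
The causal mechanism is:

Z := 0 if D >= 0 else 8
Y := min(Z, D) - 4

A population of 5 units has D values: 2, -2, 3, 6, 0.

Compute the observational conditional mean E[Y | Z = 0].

-4

Conditioning on Z=0 selects the 4 unit(s) with D ∈ {2, 3, 6, 0}. Their Y values: -4, -4, -4, -4. Mean = -4.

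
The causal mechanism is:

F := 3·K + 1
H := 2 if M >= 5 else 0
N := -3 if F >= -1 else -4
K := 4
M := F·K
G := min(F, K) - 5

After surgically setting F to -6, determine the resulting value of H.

0

do(F=-6) replaces the equation F := 3·K + 1 with the constant F = -6.
M = F·K  [with F=-6, K=4]  = -24
H = 2 if M >= 5 else 0  [with M=-24]  = 0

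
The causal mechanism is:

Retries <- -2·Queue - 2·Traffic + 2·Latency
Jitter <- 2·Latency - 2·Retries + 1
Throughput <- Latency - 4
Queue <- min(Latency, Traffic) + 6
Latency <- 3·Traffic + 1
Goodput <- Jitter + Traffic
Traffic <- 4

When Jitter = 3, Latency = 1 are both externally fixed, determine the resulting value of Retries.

-20

Setting Jitter = 3, Latency = 1 by intervention discards those variables' equations.
Queue = min(Latency, Traffic) + 6  [with Latency=1, Traffic=4]  = 7
Retries = -2·Queue - 2·Traffic + 2·Latency  [with Queue=7, Traffic=4, Latency=1]  = -20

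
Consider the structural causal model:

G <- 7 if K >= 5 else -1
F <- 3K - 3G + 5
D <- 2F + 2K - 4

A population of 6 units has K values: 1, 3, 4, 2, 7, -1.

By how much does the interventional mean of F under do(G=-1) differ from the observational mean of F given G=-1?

Every unit gets G=-1 under the intervention. F values become 11, 17, 20, 14, 29, 5; E[F|do(G=-1)] = 16.
Observing G=-1 restricts to units where G's equation naturally yields -1: K ∈ {1, 3, 4, 2, -1}. In that subpopulation F = 11, 17, 20, 14, 5, mean 13.4.
Difference = 16 − 13.4 = 2.6.

2.6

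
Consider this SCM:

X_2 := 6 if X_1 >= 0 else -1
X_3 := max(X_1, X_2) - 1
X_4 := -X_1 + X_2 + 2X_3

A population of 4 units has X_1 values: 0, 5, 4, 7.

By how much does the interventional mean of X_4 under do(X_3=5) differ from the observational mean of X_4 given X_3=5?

The intervention sets X_3=5 in all 4 units regardless of X_1. Recomputing X_4 per unit gives 16, 11, 12, 9; average 12.
Observing X_3=5 restricts to units where X_3's equation naturally yields 5: X_1 ∈ {0, 5, 4}. In that subpopulation X_4 = 16, 11, 12, mean 13.
Difference = 12 − 13 = -1.

-1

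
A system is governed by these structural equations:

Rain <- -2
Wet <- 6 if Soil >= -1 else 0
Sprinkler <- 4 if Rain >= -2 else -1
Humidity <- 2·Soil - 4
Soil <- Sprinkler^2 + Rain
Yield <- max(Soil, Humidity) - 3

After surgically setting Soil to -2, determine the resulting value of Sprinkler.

Under do(Soil=-2), the mechanism Soil <- Sprinkler^2 + Rain is discarded; Soil is fixed at -2.
Since Sprinkler is not a descendant of the intervened variable, it is unaffected.
Sprinkler = 4 if Rain >= -2 else -1  [with Rain=-2]  = 4

4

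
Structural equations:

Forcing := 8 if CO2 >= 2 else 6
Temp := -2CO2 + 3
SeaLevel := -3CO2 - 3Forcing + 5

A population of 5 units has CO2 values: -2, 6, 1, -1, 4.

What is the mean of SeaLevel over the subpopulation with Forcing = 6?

-11

Conditioning on Forcing=6 selects the 3 unit(s) with CO2 ∈ {-2, 1, -1}. Their SeaLevel values: -7, -16, -10. Mean = -11.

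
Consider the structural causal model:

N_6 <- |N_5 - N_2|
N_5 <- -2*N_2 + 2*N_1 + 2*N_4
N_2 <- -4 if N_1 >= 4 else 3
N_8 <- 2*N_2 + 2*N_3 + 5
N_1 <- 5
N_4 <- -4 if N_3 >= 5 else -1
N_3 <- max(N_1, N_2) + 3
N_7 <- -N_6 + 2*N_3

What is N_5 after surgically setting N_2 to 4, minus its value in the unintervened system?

-16

do(N_2=4) replaces the equation N_2 <- -4 if N_1 >= 4 else 3 with the constant N_2 = 4.
N_3 = max(N_1, N_2) + 3  [with N_1=5, N_2=4]  = 8
N_4 = -4 if N_3 >= 5 else -1  [with N_3=8]  = -4
N_5 = -2*N_2 + 2*N_1 + 2*N_4  [with N_2=4, N_1=5, N_4=-4]  = -6
Without intervention: N_2 = -4 if N_1 >= 4 else 3  [with N_1=5]  = -4; N_3 = max(N_1, N_2) + 3  [with N_1=5, N_2=-4]  = 8; N_4 = -4 if N_3 >= 5 else -1  [with N_3=8]  = -4; N_5 = -2*N_2 + 2*N_1 + 2*N_4  [with N_2=-4, N_1=5, N_4=-4]  = 10.
Change = -6 − 10 = -16.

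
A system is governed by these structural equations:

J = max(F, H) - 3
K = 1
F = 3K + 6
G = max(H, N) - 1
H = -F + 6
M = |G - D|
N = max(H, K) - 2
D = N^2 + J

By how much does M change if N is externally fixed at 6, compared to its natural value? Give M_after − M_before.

28

do(N=6) replaces the equation N = max(H, K) - 2 with the constant N = 6.
F = 3K + 6  [with K=1]  = 9
H = -F + 6  [with F=9]  = -3
J = max(F, H) - 3  [with F=9, H=-3]  = 6
G = max(H, N) - 1  [with H=-3, N=6]  = 5
D = N^2 + J  [with N=6, J=6]  = 42
M = |G - D|  [with G=5, D=42]  = 37
Without intervention: F = 3K + 6  [with K=1]  = 9; H = -F + 6  [with F=9]  = -3; N = max(H, K) - 2  [with H=-3, K=1]  = -1; J = max(F, H) - 3  [with F=9, H=-3]  = 6; G = max(H, N) - 1  [with H=-3, N=-1]  = -2; D = N^2 + J  [with N=-1, J=6]  = 7; M = |G - D|  [with G=-2, D=7]  = 9.
Change = 37 − 9 = 28.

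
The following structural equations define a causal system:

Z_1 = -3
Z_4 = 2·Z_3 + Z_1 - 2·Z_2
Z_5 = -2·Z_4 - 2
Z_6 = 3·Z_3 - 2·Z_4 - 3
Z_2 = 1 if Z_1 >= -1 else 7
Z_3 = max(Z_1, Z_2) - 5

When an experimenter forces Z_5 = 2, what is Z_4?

The intervention breaks the incoming arrows to Z_5: Z_5 = -2·Z_4 - 2 no longer applies, and Z_5 = 2.
Since Z_4 is not a descendant of the intervened variable, it is unaffected.
Z_2 = 1 if Z_1 >= -1 else 7  [with Z_1=-3]  = 7
Z_3 = max(Z_1, Z_2) - 5  [with Z_1=-3, Z_2=7]  = 2
Z_4 = 2·Z_3 + Z_1 - 2·Z_2  [with Z_3=2, Z_1=-3, Z_2=7]  = -13

-13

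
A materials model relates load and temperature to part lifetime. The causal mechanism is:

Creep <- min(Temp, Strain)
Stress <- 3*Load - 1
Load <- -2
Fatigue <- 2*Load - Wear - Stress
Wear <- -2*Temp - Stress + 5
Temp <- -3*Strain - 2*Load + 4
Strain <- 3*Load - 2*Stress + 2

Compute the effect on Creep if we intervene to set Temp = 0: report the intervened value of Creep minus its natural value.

Intervening sets Temp = 0 and removes its equation (Temp <- -3*Strain - 2*Load + 4).
Stress = 3*Load - 1  [with Load=-2]  = -7
Strain = 3*Load - 2*Stress + 2  [with Load=-2, Stress=-7]  = 10
Creep = min(Temp, Strain)  [with Temp=0, Strain=10]  = 0
Without intervention: Stress = 3*Load - 1  [with Load=-2]  = -7; Strain = 3*Load - 2*Stress + 2  [with Load=-2, Stress=-7]  = 10; Temp = -3*Strain - 2*Load + 4  [with Strain=10, Load=-2]  = -22; Creep = min(Temp, Strain)  [with Temp=-22, Strain=10]  = -22.
Change = 0 − (-22) = 22.

22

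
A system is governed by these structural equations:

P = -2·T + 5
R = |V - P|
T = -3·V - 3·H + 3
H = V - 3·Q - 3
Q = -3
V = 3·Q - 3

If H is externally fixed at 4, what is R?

37

The intervention breaks the incoming arrows to H: H = V - 3·Q - 3 no longer applies, and H = 4.
V = 3·Q - 3  [with Q=-3]  = -12
T = -3·V - 3·H + 3  [with V=-12, H=4]  = 27
P = -2·T + 5  [with T=27]  = -49
R = |V - P|  [with V=-12, P=-49]  = 37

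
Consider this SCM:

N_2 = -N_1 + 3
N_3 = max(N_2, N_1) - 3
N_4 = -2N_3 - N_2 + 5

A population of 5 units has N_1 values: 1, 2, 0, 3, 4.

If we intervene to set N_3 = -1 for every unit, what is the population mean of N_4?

Under do(N_3=-1), N_3's equation is replaced by N_3=-1 for every unit. Per-unit N_4: 5, 6, 4, 7, 8. Mean = 6.

6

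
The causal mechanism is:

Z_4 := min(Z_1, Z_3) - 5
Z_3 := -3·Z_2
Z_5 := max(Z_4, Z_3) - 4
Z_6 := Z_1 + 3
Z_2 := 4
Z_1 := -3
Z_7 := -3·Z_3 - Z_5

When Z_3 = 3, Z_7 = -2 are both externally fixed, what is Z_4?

The joint intervention fixes Z_3 = 3, Z_7 = -2, removing each variable's own equation.
Z_4 = min(Z_1, Z_3) - 5  [with Z_1=-3, Z_3=3]  = -8

-8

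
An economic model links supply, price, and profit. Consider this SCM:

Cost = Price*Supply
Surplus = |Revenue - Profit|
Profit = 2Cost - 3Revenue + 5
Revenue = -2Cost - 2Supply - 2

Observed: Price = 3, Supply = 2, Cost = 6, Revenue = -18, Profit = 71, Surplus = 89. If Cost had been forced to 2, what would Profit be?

39

do(Cost=2) replaces the equation Cost = Price*Supply with the constant Cost = 2.
Revenue = -2Cost - 2Supply - 2  [with Cost=2, Supply=2]  = -10
Profit = 2Cost - 3Revenue + 5  [with Cost=2, Revenue=-10]  = 39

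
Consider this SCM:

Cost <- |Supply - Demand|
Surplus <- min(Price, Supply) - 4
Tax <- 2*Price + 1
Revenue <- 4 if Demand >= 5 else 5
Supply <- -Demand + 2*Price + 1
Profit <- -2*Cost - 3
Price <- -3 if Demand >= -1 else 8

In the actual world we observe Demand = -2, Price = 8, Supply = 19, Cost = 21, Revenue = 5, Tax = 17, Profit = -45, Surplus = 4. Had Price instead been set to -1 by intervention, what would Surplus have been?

do(Price=-1) replaces the equation Price <- -3 if Demand >= -1 else 8 with the constant Price = -1.
Supply = -Demand + 2*Price + 1  [with Demand=-2, Price=-1]  = 1
Surplus = min(Price, Supply) - 4  [with Price=-1, Supply=1]  = -5

-5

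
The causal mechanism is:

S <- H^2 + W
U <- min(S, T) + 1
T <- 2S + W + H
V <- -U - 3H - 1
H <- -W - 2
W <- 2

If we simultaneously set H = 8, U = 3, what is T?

142

The joint intervention fixes H = 8, U = 3, removing each variable's own equation.
S = H^2 + W  [with H=8, W=2]  = 66
T = 2S + W + H  [with S=66, W=2, H=8]  = 142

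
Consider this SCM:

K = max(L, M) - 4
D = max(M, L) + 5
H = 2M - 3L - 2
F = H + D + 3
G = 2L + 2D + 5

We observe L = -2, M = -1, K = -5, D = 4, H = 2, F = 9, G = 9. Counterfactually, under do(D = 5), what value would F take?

Under do(D=5), the mechanism D = max(M, L) + 5 is discarded; D is fixed at 5.
H = 2M - 3L - 2  [with M=-1, L=-2]  = 2
F = H + D + 3  [with H=2, D=5]  = 10

10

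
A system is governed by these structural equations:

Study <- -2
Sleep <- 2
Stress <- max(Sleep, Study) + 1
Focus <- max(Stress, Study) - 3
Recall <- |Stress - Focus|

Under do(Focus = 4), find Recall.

Intervening sets Focus = 4 and removes its equation (Focus <- max(Stress, Study) - 3).
Stress = max(Sleep, Study) + 1  [with Sleep=2, Study=-2]  = 3
Recall = |Stress - Focus|  [with Stress=3, Focus=4]  = 1

1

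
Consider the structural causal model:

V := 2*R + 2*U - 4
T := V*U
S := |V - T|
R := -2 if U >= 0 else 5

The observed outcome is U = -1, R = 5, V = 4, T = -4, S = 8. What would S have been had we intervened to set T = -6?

Intervening sets T = -6 and removes its equation (T := V*U).
R = -2 if U >= 0 else 5  [with U=-1]  = 5
V = 2*R + 2*U - 4  [with R=5, U=-1]  = 4
S = |V - T|  [with V=4, T=-6]  = 10

10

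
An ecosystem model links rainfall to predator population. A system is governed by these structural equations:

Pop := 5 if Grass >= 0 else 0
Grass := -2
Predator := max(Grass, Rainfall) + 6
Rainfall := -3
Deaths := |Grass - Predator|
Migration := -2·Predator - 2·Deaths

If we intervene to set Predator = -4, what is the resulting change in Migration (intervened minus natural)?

24

do(Predator=-4) replaces the equation Predator := max(Grass, Rainfall) + 6 with the constant Predator = -4.
Deaths = |Grass - Predator|  [with Grass=-2, Predator=-4]  = 2
Migration = -2·Predator - 2·Deaths  [with Predator=-4, Deaths=2]  = 4
Without intervention: Predator = max(Grass, Rainfall) + 6  [with Grass=-2, Rainfall=-3]  = 4; Deaths = |Grass - Predator|  [with Grass=-2, Predator=4]  = 6; Migration = -2·Predator - 2·Deaths  [with Predator=4, Deaths=6]  = -20.
Change = 4 − (-20) = 24.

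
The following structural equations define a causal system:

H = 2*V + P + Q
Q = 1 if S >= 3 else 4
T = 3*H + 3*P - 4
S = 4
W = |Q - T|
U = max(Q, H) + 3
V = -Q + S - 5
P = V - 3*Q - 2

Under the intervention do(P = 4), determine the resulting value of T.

11

Under do(P=4), the mechanism P = V - 3*Q - 2 is discarded; P is fixed at 4.
Q = 1 if S >= 3 else 4  [with S=4]  = 1
V = -Q + S - 5  [with Q=1, S=4]  = -2
H = 2*V + P + Q  [with V=-2, P=4, Q=1]  = 1
T = 3*H + 3*P - 4  [with H=1, P=4]  = 11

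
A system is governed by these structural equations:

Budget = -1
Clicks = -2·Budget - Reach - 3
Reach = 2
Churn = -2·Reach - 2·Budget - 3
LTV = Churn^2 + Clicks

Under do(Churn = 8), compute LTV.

61

Intervening sets Churn = 8 and removes its equation (Churn = -2·Reach - 2·Budget - 3).
Clicks = -2·Budget - Reach - 3  [with Budget=-1, Reach=2]  = -3
LTV = Churn^2 + Clicks  [with Churn=8, Clicks=-3]  = 61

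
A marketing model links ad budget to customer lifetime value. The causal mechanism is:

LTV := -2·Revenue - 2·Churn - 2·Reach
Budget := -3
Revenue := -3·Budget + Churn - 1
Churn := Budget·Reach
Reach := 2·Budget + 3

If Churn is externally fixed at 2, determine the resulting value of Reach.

-3

Under do(Churn=2), the mechanism Churn := Budget·Reach is discarded; Churn is fixed at 2.
Since Reach is not a descendant of the intervened variable, it is unaffected.
Reach = 2·Budget + 3  [with Budget=-3]  = -3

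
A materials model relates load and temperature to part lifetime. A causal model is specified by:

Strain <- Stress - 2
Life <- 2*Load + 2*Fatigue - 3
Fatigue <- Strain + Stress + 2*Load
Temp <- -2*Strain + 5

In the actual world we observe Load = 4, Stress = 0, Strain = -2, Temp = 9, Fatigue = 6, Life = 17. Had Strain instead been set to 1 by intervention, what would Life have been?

The intervention breaks the incoming arrows to Strain: Strain <- Stress - 2 no longer applies, and Strain = 1.
Fatigue = Strain + Stress + 2*Load  [with Strain=1, Stress=0, Load=4]  = 9
Life = 2*Load + 2*Fatigue - 3  [with Load=4, Fatigue=9]  = 23

23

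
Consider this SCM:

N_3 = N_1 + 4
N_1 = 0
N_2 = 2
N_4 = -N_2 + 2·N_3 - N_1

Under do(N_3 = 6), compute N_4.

The intervention breaks the incoming arrows to N_3: N_3 = N_1 + 4 no longer applies, and N_3 = 6.
N_4 = -N_2 + 2·N_3 - N_1  [with N_2=2, N_3=6, N_1=0]  = 10

10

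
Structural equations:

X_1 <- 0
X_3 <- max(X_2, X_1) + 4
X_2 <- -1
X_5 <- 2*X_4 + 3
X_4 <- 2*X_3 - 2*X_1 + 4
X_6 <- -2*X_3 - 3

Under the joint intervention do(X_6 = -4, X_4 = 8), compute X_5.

19

Setting X_6 = -4, X_4 = 8 by intervention discards those variables' equations.
X_5 = 2*X_4 + 3  [with X_4=8]  = 19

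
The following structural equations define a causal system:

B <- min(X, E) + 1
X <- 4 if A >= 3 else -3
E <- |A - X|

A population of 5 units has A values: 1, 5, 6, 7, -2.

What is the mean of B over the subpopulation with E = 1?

0

E[B|E=1] averages over only the 2 units with E=1 (A = 5, -2): B = 2, -2, mean 0.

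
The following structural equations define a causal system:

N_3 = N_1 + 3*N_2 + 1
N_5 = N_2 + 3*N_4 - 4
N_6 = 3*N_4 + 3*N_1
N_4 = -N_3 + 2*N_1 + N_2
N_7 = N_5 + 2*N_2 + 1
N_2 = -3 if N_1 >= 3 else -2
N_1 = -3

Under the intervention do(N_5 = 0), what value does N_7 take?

-3

Under do(N_5=0), the mechanism N_5 = N_2 + 3*N_4 - 4 is discarded; N_5 is fixed at 0.
N_2 = -3 if N_1 >= 3 else -2  [with N_1=-3]  = -2
N_7 = N_5 + 2*N_2 + 1  [with N_5=0, N_2=-2]  = -3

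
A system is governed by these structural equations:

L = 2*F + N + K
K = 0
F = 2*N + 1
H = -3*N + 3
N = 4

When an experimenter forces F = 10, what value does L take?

The intervention breaks the incoming arrows to F: F = 2*N + 1 no longer applies, and F = 10.
L = 2*F + N + K  [with F=10, N=4, K=0]  = 24

24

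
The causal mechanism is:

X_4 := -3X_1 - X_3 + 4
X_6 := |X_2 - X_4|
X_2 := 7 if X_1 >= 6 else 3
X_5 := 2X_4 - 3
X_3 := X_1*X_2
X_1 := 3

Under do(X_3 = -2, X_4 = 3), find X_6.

Setting X_3 = -2, X_4 = 3 by intervention discards those variables' equations.
X_2 = 7 if X_1 >= 6 else 3  [with X_1=3]  = 3
X_6 = |X_2 - X_4|  [with X_2=3, X_4=3]  = 0

0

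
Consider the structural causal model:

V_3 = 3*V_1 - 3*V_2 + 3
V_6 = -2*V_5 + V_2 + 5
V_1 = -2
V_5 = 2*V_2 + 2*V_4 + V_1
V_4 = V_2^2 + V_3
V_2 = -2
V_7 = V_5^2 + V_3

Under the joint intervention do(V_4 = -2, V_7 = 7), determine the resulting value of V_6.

The joint intervention fixes V_4 = -2, V_7 = 7, removing each variable's own equation.
V_5 = 2*V_2 + 2*V_4 + V_1  [with V_2=-2, V_4=-2, V_1=-2]  = -10
V_6 = -2*V_5 + V_2 + 5  [with V_5=-10, V_2=-2]  = 23

23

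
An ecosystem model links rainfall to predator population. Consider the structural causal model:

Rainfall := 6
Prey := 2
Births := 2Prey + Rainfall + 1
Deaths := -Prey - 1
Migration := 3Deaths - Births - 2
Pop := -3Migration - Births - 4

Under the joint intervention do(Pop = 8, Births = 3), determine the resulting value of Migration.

-14

Under do(Pop = 8, Births = 3), each intervened variable's structural equation is replaced by its fixed value.
Deaths = -Prey - 1  [with Prey=2]  = -3
Migration = 3Deaths - Births - 2  [with Deaths=-3, Births=3]  = -14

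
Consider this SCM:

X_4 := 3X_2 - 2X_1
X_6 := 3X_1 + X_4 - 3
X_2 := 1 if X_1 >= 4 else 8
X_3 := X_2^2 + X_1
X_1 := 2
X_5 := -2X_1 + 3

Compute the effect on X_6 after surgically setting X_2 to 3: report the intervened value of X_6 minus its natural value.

Under do(X_2=3), the mechanism X_2 := 1 if X_1 >= 4 else 8 is discarded; X_2 is fixed at 3.
X_4 = 3X_2 - 2X_1  [with X_2=3, X_1=2]  = 5
X_6 = 3X_1 + X_4 - 3  [with X_1=2, X_4=5]  = 8
Without intervention: X_2 = 1 if X_1 >= 4 else 8  [with X_1=2]  = 8; X_4 = 3X_2 - 2X_1  [with X_2=8, X_1=2]  = 20; X_6 = 3X_1 + X_4 - 3  [with X_1=2, X_4=20]  = 23.
Change = 8 − 23 = -15.

-15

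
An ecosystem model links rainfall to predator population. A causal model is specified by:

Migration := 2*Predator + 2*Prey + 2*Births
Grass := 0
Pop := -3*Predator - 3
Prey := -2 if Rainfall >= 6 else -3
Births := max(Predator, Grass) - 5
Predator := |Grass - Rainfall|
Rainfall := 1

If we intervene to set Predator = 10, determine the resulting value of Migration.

Under do(Predator=10), the mechanism Predator := |Grass - Rainfall| is discarded; Predator is fixed at 10.
Prey = -2 if Rainfall >= 6 else -3  [with Rainfall=1]  = -3
Births = max(Predator, Grass) - 5  [with Predator=10, Grass=0]  = 5
Migration = 2*Predator + 2*Prey + 2*Births  [with Predator=10, Prey=-3, Births=5]  = 24

24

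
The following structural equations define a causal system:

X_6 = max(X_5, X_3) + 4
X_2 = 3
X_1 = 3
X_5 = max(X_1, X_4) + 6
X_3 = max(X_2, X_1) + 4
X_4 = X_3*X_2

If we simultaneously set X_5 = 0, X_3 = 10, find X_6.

14

The joint intervention fixes X_5 = 0, X_3 = 10, removing each variable's own equation.
X_6 = max(X_5, X_3) + 4  [with X_5=0, X_3=10]  = 14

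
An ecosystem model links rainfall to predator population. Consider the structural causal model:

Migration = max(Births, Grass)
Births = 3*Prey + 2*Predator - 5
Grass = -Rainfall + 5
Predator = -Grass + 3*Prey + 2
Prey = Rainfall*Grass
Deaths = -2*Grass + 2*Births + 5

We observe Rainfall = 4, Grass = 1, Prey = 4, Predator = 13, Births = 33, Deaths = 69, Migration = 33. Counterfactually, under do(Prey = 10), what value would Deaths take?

The intervention breaks the incoming arrows to Prey: Prey = Rainfall*Grass no longer applies, and Prey = 10.
Grass = -Rainfall + 5  [with Rainfall=4]  = 1
Predator = -Grass + 3*Prey + 2  [with Grass=1, Prey=10]  = 31
Births = 3*Prey + 2*Predator - 5  [with Prey=10, Predator=31]  = 87
Deaths = -2*Grass + 2*Births + 5  [with Grass=1, Births=87]  = 177

177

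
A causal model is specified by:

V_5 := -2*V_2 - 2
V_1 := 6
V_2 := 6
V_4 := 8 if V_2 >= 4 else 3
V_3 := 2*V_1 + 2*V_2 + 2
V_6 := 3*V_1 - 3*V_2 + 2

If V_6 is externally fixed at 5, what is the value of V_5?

do(V_6=5) replaces the equation V_6 := 3*V_1 - 3*V_2 + 2 with the constant V_6 = 5.
Since V_5 is not a descendant of the intervened variable, it is unaffected.
V_5 = -2*V_2 - 2  [with V_2=6]  = -14

-14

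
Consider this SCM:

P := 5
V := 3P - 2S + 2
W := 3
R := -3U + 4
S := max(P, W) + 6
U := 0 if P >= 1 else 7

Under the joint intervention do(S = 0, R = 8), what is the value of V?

17

Setting S = 0, R = 8 by intervention discards those variables' equations.
V = 3P - 2S + 2  [with P=5, S=0]  = 17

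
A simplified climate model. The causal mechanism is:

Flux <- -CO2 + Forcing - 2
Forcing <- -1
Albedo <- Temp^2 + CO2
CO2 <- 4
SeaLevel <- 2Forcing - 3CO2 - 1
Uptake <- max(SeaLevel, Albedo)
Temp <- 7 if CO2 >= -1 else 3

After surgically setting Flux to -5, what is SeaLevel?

-15

do(Flux=-5) replaces the equation Flux <- -CO2 + Forcing - 2 with the constant Flux = -5.
Since SeaLevel is not a descendant of the intervened variable, it is unaffected.
SeaLevel = 2Forcing - 3CO2 - 1  [with Forcing=-1, CO2=4]  = -15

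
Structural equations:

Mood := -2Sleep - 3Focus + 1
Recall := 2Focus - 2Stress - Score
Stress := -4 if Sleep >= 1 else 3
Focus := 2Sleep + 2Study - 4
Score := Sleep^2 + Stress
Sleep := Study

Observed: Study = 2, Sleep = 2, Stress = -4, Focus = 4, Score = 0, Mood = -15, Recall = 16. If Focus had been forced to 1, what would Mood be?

-6

Under do(Focus=1), the mechanism Focus := 2Sleep + 2Study - 4 is discarded; Focus is fixed at 1.
Sleep = Study  [with Study=2]  = 2
Mood = -2Sleep - 3Focus + 1  [with Sleep=2, Focus=1]  = -6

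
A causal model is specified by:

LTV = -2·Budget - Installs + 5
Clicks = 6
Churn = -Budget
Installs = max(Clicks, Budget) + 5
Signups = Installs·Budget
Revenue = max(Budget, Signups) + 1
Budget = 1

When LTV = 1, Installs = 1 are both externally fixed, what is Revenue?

2

Setting LTV = 1, Installs = 1 by intervention discards those variables' equations.
Signups = Installs·Budget  [with Installs=1, Budget=1]  = 1
Revenue = max(Budget, Signups) + 1  [with Budget=1, Signups=1]  = 2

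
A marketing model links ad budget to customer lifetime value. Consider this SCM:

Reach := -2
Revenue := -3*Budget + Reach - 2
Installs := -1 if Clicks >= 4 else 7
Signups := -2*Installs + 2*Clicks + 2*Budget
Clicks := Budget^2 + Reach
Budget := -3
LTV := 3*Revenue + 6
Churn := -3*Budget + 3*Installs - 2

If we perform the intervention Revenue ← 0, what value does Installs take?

-1

Under do(Revenue=0), the mechanism Revenue := -3*Budget + Reach - 2 is discarded; Revenue is fixed at 0.
Since Installs is not a descendant of the intervened variable, it is unaffected.
Clicks = Budget^2 + Reach  [with Budget=-3, Reach=-2]  = 7
Installs = -1 if Clicks >= 4 else 7  [with Clicks=7]  = -1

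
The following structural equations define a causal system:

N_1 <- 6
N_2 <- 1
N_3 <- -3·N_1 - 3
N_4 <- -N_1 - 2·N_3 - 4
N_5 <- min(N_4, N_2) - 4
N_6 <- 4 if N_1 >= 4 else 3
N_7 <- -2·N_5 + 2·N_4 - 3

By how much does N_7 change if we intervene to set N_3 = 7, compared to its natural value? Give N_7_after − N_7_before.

-62

The intervention breaks the incoming arrows to N_3: N_3 <- -3·N_1 - 3 no longer applies, and N_3 = 7.
N_4 = -N_1 - 2·N_3 - 4  [with N_1=6, N_3=7]  = -24
N_5 = min(N_4, N_2) - 4  [with N_4=-24, N_2=1]  = -28
N_7 = -2·N_5 + 2·N_4 - 3  [with N_5=-28, N_4=-24]  = 5
Without intervention: N_3 = -3·N_1 - 3  [with N_1=6]  = -21; N_4 = -N_1 - 2·N_3 - 4  [with N_1=6, N_3=-21]  = 32; N_5 = min(N_4, N_2) - 4  [with N_4=32, N_2=1]  = -3; N_7 = -2·N_5 + 2·N_4 - 3  [with N_5=-3, N_4=32]  = 67.
Change = 5 − 67 = -62.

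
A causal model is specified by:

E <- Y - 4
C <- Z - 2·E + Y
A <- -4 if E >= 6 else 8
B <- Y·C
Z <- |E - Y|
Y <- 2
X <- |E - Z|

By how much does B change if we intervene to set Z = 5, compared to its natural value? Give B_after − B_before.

The intervention breaks the incoming arrows to Z: Z <- |E - Y| no longer applies, and Z = 5.
E = Y - 4  [with Y=2]  = -2
C = Z - 2·E + Y  [with Z=5, E=-2, Y=2]  = 11
B = Y·C  [with Y=2, C=11]  = 22
Without intervention: E = Y - 4  [with Y=2]  = -2; Z = |E - Y|  [with E=-2, Y=2]  = 4; C = Z - 2·E + Y  [with Z=4, E=-2, Y=2]  = 10; B = Y·C  [with Y=2, C=10]  = 20.
Change = 22 − 20 = 2.

2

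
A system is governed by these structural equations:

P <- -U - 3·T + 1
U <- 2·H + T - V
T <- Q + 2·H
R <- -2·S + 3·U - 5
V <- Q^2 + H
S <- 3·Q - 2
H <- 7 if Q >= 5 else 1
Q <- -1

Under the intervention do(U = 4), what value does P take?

-6

do(U=4) replaces the equation U <- 2·H + T - V with the constant U = 4.
H = 7 if Q >= 5 else 1  [with Q=-1]  = 1
T = Q + 2·H  [with Q=-1, H=1]  = 1
P = -U - 3·T + 1  [with U=4, T=1]  = -6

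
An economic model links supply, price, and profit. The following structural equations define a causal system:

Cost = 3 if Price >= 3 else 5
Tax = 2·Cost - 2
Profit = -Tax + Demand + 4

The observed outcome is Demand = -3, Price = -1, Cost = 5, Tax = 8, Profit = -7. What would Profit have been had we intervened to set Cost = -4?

11

do(Cost=-4) replaces the equation Cost = 3 if Price >= 3 else 5 with the constant Cost = -4.
Tax = 2·Cost - 2  [with Cost=-4]  = -10
Profit = -Tax + Demand + 4  [with Tax=-10, Demand=-3]  = 11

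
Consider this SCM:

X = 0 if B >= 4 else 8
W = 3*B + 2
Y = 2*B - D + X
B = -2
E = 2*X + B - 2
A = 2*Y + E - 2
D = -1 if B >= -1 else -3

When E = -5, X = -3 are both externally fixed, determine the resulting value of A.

Under do(E = -5, X = -3), each intervened variable's structural equation is replaced by its fixed value.
D = -1 if B >= -1 else -3  [with B=-2]  = -3
Y = 2*B - D + X  [with B=-2, D=-3, X=-3]  = -4
A = 2*Y + E - 2  [with Y=-4, E=-5]  = -15

-15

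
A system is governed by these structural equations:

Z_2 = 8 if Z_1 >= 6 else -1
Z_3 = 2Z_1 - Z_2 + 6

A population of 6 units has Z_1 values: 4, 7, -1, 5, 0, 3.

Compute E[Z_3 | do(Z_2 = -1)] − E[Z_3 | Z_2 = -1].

The intervention sets Z_2=-1 in all 6 units regardless of Z_1. Recomputing Z_3 per unit gives 15, 21, 5, 17, 7, 13; average 13.
Observing Z_2=-1 restricts to units where Z_2's equation naturally yields -1: Z_1 ∈ {4, -1, 5, 0, 3}. In that subpopulation Z_3 = 15, 5, 17, 7, 13, mean 11.4.
Difference = 13 − 11.4 = 1.6.

1.6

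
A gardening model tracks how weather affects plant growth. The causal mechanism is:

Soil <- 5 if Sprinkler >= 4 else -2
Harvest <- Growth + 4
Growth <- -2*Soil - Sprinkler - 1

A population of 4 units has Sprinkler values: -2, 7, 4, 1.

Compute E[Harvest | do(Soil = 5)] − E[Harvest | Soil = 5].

Every unit gets Soil=5 under the intervention. Harvest values become -5, -14, -11, -8; E[Harvest|do(Soil=5)] = -9.5.
Observing Soil=5 restricts to units where Soil's equation naturally yields 5: Sprinkler ∈ {7, 4}. In that subpopulation Harvest = -14, -11, mean -12.5.
Difference = -9.5 − (-12.5) = 3.

3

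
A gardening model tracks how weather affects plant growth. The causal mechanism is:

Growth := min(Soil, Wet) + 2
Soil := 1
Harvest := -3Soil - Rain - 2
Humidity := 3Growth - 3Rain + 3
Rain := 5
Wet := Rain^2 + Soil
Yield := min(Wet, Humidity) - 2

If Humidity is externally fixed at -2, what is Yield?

The intervention breaks the incoming arrows to Humidity: Humidity := 3Growth - 3Rain + 3 no longer applies, and Humidity = -2.
Wet = Rain^2 + Soil  [with Rain=5, Soil=1]  = 26
Yield = min(Wet, Humidity) - 2  [with Wet=26, Humidity=-2]  = -4

-4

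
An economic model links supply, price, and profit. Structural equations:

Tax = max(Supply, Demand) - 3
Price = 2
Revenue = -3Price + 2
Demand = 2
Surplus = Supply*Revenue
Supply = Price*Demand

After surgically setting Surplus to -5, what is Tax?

do(Surplus=-5) replaces the equation Surplus = Supply*Revenue with the constant Surplus = -5.
Since Tax is not a descendant of the intervened variable, it is unaffected.
Supply = Price*Demand  [with Price=2, Demand=2]  = 4
Tax = max(Supply, Demand) - 3  [with Supply=4, Demand=2]  = 1

1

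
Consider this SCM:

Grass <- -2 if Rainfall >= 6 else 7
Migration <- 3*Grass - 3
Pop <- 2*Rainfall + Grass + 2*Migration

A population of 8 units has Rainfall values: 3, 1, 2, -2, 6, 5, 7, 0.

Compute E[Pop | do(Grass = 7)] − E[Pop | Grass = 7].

Every unit gets Grass=7 under the intervention. Pop values become 49, 45, 47, 39, 55, 53, 57, 43; E[Pop|do(Grass=7)] = 48.5.
Conditioning on Grass=7 selects the 6 unit(s) with Rainfall ∈ {3, 1, 2, -2, 5, 0}. Their Pop values: 49, 45, 47, 39, 53, 43. Mean = 46.
Difference = 48.5 − 46 = 2.5.

2.5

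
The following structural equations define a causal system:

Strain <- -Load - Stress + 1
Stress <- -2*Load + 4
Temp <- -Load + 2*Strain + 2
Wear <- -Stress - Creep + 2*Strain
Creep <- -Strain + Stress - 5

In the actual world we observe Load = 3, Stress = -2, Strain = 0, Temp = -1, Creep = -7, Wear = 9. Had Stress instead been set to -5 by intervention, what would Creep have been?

do(Stress=-5) replaces the equation Stress <- -2*Load + 4 with the constant Stress = -5.
Strain = -Load - Stress + 1  [with Load=3, Stress=-5]  = 3
Creep = -Strain + Stress - 5  [with Strain=3, Stress=-5]  = -13

-13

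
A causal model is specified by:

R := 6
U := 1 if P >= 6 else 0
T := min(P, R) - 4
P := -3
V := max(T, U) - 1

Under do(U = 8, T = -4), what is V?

Setting U = 8, T = -4 by intervention discards those variables' equations.
V = max(T, U) - 1  [with T=-4, U=8]  = 7

7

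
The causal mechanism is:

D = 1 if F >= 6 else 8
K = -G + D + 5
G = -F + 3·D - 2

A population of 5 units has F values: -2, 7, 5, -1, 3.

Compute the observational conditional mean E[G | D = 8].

20.75

Conditioning on D=8 selects the 4 unit(s) with F ∈ {-2, 5, -1, 3}. Their G values: 24, 17, 23, 19. Mean = 20.75.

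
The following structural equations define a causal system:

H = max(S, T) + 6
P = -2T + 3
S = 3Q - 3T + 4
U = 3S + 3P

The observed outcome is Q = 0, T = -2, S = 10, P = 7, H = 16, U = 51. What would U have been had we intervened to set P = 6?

Under do(P=6), the mechanism P = -2T + 3 is discarded; P is fixed at 6.
S = 3Q - 3T + 4  [with Q=0, T=-2]  = 10
U = 3S + 3P  [with S=10, P=6]  = 48

48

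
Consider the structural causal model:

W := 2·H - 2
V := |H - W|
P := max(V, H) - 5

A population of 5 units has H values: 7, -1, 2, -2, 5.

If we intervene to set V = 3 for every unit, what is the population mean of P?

-0.8

Under do(V=3), V's equation is replaced by V=3 for every unit. Per-unit P: 2, -2, -2, -2, 0. Mean = -0.8.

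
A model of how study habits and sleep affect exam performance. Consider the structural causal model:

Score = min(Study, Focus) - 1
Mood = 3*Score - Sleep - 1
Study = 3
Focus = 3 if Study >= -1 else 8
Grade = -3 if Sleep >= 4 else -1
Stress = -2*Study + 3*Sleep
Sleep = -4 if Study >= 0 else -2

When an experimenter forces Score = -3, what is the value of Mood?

The intervention breaks the incoming arrows to Score: Score = min(Study, Focus) - 1 no longer applies, and Score = -3.
Sleep = -4 if Study >= 0 else -2  [with Study=3]  = -4
Mood = 3*Score - Sleep - 1  [with Score=-3, Sleep=-4]  = -6

-6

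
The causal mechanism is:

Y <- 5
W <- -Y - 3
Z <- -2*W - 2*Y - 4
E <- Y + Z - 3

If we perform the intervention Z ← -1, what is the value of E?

1

The intervention breaks the incoming arrows to Z: Z <- -2*W - 2*Y - 4 no longer applies, and Z = -1.
E = Y + Z - 3  [with Y=5, Z=-1]  = 1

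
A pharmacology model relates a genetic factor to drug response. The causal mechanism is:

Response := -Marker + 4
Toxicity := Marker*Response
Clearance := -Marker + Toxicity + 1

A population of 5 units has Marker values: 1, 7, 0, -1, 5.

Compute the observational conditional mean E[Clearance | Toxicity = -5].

-6

E[Clearance|Toxicity=-5] averages over only the 2 units with Toxicity=-5 (Marker = -1, 5): Clearance = -3, -9, mean -6.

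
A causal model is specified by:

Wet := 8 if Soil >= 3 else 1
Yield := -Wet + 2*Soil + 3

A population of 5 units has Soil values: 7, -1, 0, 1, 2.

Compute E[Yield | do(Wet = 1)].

Under do(Wet=1), Wet's equation is replaced by Wet=1 for every unit. Per-unit Yield: 16, 0, 2, 4, 6. Mean = 5.6.

5.6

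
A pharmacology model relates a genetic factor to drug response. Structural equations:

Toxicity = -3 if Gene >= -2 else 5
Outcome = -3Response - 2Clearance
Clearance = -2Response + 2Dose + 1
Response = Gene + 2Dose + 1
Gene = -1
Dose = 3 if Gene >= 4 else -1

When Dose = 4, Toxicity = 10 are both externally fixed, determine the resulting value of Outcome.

The joint intervention fixes Dose = 4, Toxicity = 10, removing each variable's own equation.
Response = Gene + 2Dose + 1  [with Gene=-1, Dose=4]  = 8
Clearance = -2Response + 2Dose + 1  [with Response=8, Dose=4]  = -7
Outcome = -3Response - 2Clearance  [with Response=8, Clearance=-7]  = -10

-10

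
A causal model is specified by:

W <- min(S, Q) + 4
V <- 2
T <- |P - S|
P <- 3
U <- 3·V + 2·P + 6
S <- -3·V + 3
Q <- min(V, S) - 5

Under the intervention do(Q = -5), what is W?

Under do(Q=-5), the mechanism Q <- min(V, S) - 5 is discarded; Q is fixed at -5.
S = -3·V + 3  [with V=2]  = -3
W = min(S, Q) + 4  [with S=-3, Q=-5]  = -1

-1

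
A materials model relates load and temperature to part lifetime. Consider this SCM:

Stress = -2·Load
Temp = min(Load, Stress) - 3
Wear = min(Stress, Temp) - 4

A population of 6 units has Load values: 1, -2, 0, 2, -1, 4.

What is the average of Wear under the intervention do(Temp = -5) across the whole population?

-9.5

The intervention sets Temp=-5 in all 6 units regardless of Load. Recomputing Wear per unit gives -9, -9, -9, -9, -9, -12; average -9.5.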